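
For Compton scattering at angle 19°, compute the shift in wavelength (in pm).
0.1322 pm

Using the Compton scattering formula:
Δλ = λ_C(1 - cos θ)

where λ_C = h/(m_e·c) ≈ 2.4263 pm is the Compton wavelength of an electron.

For θ = 19°:
cos(19°) = 0.9455
1 - cos(19°) = 0.0545

Δλ = 2.4263 × 0.0545
Δλ = 0.1322 pm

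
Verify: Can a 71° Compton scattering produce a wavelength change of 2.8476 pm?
No, inconsistent

Calculate the expected shift for θ = 71°:

Δλ_expected = λ_C(1 - cos(71°))
Δλ_expected = 2.4263 × (1 - cos(71°))
Δλ_expected = 2.4263 × 0.6744
Δλ_expected = 1.6364 pm

Given shift: 2.8476 pm
Expected shift: 1.6364 pm
Difference: 1.2113 pm

The values do not match. The given shift corresponds to θ ≈ 100.0°, not 71°.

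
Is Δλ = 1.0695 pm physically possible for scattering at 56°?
Yes, consistent

Calculate the expected shift for θ = 56°:

Δλ_expected = λ_C(1 - cos(56°))
Δλ_expected = 2.4263 × (1 - cos(56°))
Δλ_expected = 2.4263 × 0.4408
Δλ_expected = 1.0695 pm

Given shift: 1.0695 pm
Expected shift: 1.0695 pm
Difference: 0.0000 pm

The values match. This is consistent with Compton scattering at the stated angle.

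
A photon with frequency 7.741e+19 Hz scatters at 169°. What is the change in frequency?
4.287e+19 Hz (decrease)

Convert frequency to wavelength (c = 299792458 m/s):
λ₀ = c/f₀ = 299792458/7.741e+19 = 3.8727872e-12 m = 3.8728 pm

Calculate Compton shift:
Δλ = λ_C(1 - cos(169°)) = 4.8080 pm

Final wavelength:
λ' = λ₀ + Δλ = 3.8728 + 4.8080 = 8.6808 pm

Final frequency:
f' = c/λ' = 299792458/8.6808295e-12 = 3.4535001e+19 Hz

Frequency shift (decrease):
Δf = f₀ - f' = 7.741e+19 - 3.4535001e+19 = 4.287e+19 Hz

(Intermediate values are shown rounded; full precision is carried through to the final answer.)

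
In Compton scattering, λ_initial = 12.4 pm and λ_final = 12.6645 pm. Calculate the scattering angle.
27.00°

First find the wavelength shift:
Δλ = λ' - λ = 12.6645 - 12.4 = 0.2645 pm

Using Δλ = λ_C(1 - cos θ), with λ_C = h/(m_e·c) ≈ 2.42631024 pm:
cos θ = 1 - Δλ/λ_C
cos θ = 1 - 0.2645/2.42631024
cos θ = 0.890987

θ = arccos(0.890987)
θ = 27.00°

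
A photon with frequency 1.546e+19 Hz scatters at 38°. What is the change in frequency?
3.995e+17 Hz (decrease)

Convert frequency to wavelength (c = 299792458 m/s):
λ₀ = c/f₀ = 299792458/1.546e+19 = 1.9391491e-11 m = 19.3915 pm

Calculate Compton shift:
Δλ = λ_C(1 - cos(38°)) = 0.5144 pm

Final wavelength:
λ' = λ₀ + Δλ = 19.3915 + 0.5144 = 19.9058 pm

Final frequency:
f' = c/λ' = 299792458/1.9905843e-11 = 1.5060525e+19 Hz

Frequency shift (decrease):
Δf = f₀ - f' = 1.546e+19 - 1.5060525e+19 = 3.995e+17 Hz

(Intermediate values are shown rounded; full precision is carried through to the final answer.)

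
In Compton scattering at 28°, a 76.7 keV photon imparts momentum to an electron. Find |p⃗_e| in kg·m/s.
1.9674e-23 kg·m/s

The electron is initially at rest, so by conservation of momentum:
p⃗_e = p⃗₀ − p⃗'  (incident photon momentum minus scattered photon momentum)

Photon momentum magnitudes (p = h/λ = E/c):
λ₀ = hc/E₀ = 16.1648 pm → p₀ = h/λ₀ = 4.0991e-23 kg·m/s
Δλ = λ_C(1 − cos 28°) = 0.2840 pm
λ' = 16.4488 pm → p' = h/λ' = 4.0283e-23 kg·m/s

The scattered photon makes angle θ = 28° with the incident direction, so by the law of cosines:
|p⃗_e|² = p₀² + p'² − 2p₀p'cos θ
|p⃗_e|² = (4.0991e-23)² + (4.0283e-23)² − 2·4.0991e-23·4.0283e-23·cos(28°)
|p⃗_e| = 1.9674e-23 kg·m/s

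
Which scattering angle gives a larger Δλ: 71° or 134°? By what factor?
134° produces the larger shift by a factor of 2.513

Calculate both shifts using Δλ = λ_C(1 - cos θ):

For θ₁ = 71°:
Δλ₁ = 2.4263 × (1 - cos(71°))
Δλ₁ = 2.4263 × 0.6744
Δλ₁ = 1.6364 pm

For θ₂ = 134°:
Δλ₂ = 2.4263 × (1 - cos(134°))
Δλ₂ = 2.4263 × 1.6947
Δλ₂ = 4.1118 pm

The 134° angle produces the larger shift.
Ratio: 4.1118/1.6364 = 2.513

(Intermediate values are shown rounded; full precision is carried through to the final answer.)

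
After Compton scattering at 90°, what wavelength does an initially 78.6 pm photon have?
81.0263 pm

Using the Compton formula: λ' = λ + λ_C(1 − cos θ)

For θ = 90°, cos θ = 0 (exact) = 0.0000, so:
1 − cos 90° = 1 − (0) = 1.0000

Δλ = λ_C × 1.0000 = 2.4263 × 1.0000 = 2.4263 pm

λ' = 78.6 + 2.4263 = 81.0263 pm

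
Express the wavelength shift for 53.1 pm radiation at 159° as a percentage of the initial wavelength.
8.8352%

Calculate the Compton shift:
Δλ = λ_C(1 - cos(159°))
Δλ = 2.4263 × (1 - cos(159°))
Δλ = 2.4263 × 1.9336
Δλ = 4.6915 pm

Percentage change:
(Δλ/λ₀) × 100 = (4.6915/53.1) × 100
= 8.8352%

(Intermediate values are shown rounded; full precision is carried through to the final answer.)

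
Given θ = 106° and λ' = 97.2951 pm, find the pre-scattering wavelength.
94.2000 pm

From λ' = λ + Δλ, we have λ = λ' - Δλ

First calculate the Compton shift:
Δλ = λ_C(1 - cos θ)
Δλ = 2.4263 × (1 - cos(106°))
Δλ = 2.4263 × 1.2756
Δλ = 3.0951 pm

Initial wavelength:
λ = λ' - Δλ
λ = 97.2951 - 3.0951
λ = 94.2000 pm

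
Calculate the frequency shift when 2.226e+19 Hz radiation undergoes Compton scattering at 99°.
3.838e+18 Hz (decrease)

Convert frequency to wavelength (c = 299792458 m/s):
λ₀ = c/f₀ = 299792458/2.226e+19 = 1.3467765e-11 m = 13.4678 pm

Calculate Compton shift:
Δλ = λ_C(1 - cos(99°)) = 2.8059 pm

Final wavelength:
λ' = λ₀ + Δλ = 13.4678 + 2.8059 = 16.2736 pm

Final frequency:
f' = c/λ' = 299792458/1.6273634e-11 = 1.8421974e+19 Hz

Frequency shift (decrease):
Δf = f₀ - f' = 2.226e+19 - 1.8421974e+19 = 3.838e+18 Hz

(Intermediate values are shown rounded; full precision is carried through to the final answer.)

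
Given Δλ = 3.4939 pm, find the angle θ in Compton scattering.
116.10°

From the Compton formula Δλ = λ_C(1 - cos θ), we can solve for θ:

cos θ = 1 - Δλ/λ_C

Given:
- Δλ = 3.4939 pm
- λ_C = h/(m_e·c) ≈ 2.42631024 pm

cos θ = 1 - 3.4939/2.42631024
cos θ = 1 - 1.440005
cos θ = -0.440005

θ = arccos(-0.440005)
θ = 116.10°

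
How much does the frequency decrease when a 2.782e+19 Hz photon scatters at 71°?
3.668e+18 Hz (decrease)

Convert frequency to wavelength (c = 299792458 m/s):
λ₀ = c/f₀ = 299792458/2.782e+19 = 1.0776149e-11 m = 10.7761 pm

Calculate Compton shift:
Δλ = λ_C(1 - cos(71°)) = 1.6364 pm

Final wavelength:
λ' = λ₀ + Δλ = 10.7761 + 1.6364 = 12.4125 pm

Final frequency:
f' = c/λ' = 299792458/1.2412530e-11 = 2.4152406e+19 Hz

Frequency shift (decrease):
Δf = f₀ - f' = 2.782e+19 - 2.4152406e+19 = 3.668e+18 Hz

(Intermediate values are shown rounded; full precision is carried through to the final answer.)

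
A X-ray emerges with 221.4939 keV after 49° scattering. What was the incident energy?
260.3000 keV

Convert final energy to wavelength (hc ≈ 1239.842 keV·pm):
λ' = hc/E' = 1239.842 / 221.4939 = 5.5976 pm

Calculate the Compton shift:
Δλ = λ_C(1 - cos(49°))
Δλ = 2.4263 × (1 - cos(49°))
Δλ = 0.8345 pm

Initial wavelength:
λ = λ' - Δλ = 5.5976 - 0.8345 = 4.7631 pm

Initial energy:
E = hc/λ = 1239.842 / 4.7631 = 260.3000 keV

(Intermediate values are shown rounded; full precision is carried through to the final answer.)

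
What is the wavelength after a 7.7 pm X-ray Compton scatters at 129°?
11.6532 pm

Using the Compton scattering formula:
λ' = λ + Δλ = λ + λ_C(1 - cos θ)

Given:
- Initial wavelength λ = 7.7 pm
- Scattering angle θ = 129°
- Compton wavelength λ_C ≈ 2.4263 pm

Calculate the shift:
Δλ = 2.4263 × (1 - cos(129°))
Δλ = 2.4263 × 1.6293
Δλ = 3.9532 pm

Final wavelength:
λ' = 7.7 + 3.9532 = 11.6532 pm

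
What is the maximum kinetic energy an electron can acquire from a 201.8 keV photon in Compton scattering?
89.0516 keV

Maximum energy transfer occurs at θ = 180° (backscattering).

Initial photon: E₀ = 201.8 keV → λ₀ = 6.1439 pm

Maximum Compton shift (at 180°):
Δλ_max = 2λ_C = 2 × 2.4263 = 4.8526 pm

Final wavelength:
λ' = 6.1439 + 4.8526 = 10.9965 pm

Minimum photon energy (maximum energy to electron):
E'_min = hc/λ' = 112.7484 keV

Maximum electron kinetic energy:
K_max = E₀ - E'_min = 201.8000 - 112.7484 = 89.0516 keV

(Intermediate values are shown rounded; full precision is carried through to the final answer.)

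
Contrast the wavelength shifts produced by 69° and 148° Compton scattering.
148° produces the larger shift by a factor of 2.880

Calculate both shifts using Δλ = λ_C(1 - cos θ):

For θ₁ = 69°:
Δλ₁ = 2.4263 × (1 - cos(69°))
Δλ₁ = 2.4263 × 0.6416
Δλ₁ = 1.5568 pm

For θ₂ = 148°:
Δλ₂ = 2.4263 × (1 - cos(148°))
Δλ₂ = 2.4263 × 1.8480
Δλ₂ = 4.4839 pm

The 148° angle produces the larger shift.
Ratio: 4.4839/1.5568 = 2.880

(Intermediate values are shown rounded; full precision is carried through to the final answer.)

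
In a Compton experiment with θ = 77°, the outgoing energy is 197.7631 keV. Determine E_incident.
282.5001 keV

Convert final energy to wavelength (hc ≈ 1239.842 keV·pm):
λ' = hc/E' = 1239.842 / 197.7631 = 6.2693 pm

Calculate the Compton shift:
Δλ = λ_C(1 - cos(77°))
Δλ = 2.4263 × (1 - cos(77°))
Δλ = 1.8805 pm

Initial wavelength:
λ = λ' - Δλ = 6.2693 - 1.8805 = 4.3888 pm

Initial energy:
E = hc/λ = 1239.842 / 4.3888 = 282.5001 keV

(Intermediate values are shown rounded; full precision is carried through to the final answer.)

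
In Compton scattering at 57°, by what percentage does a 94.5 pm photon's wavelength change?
1.1692%

Calculate the Compton shift:
Δλ = λ_C(1 - cos(57°))
Δλ = 2.4263 × (1 - cos(57°))
Δλ = 2.4263 × 0.4554
Δλ = 1.1048 pm

Percentage change:
(Δλ/λ₀) × 100 = (1.1048/94.5) × 100
= 1.1692%

(Intermediate values are shown rounded; full precision is carried through to the final answer.)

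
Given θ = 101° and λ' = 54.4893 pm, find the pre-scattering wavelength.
51.6000 pm

From λ' = λ + Δλ, we have λ = λ' - Δλ

First calculate the Compton shift:
Δλ = λ_C(1 - cos θ)
Δλ = 2.4263 × (1 - cos(101°))
Δλ = 2.4263 × 1.1908
Δλ = 2.8893 pm

Initial wavelength:
λ = λ' - Δλ
λ = 54.4893 - 2.8893
λ = 51.6000 pm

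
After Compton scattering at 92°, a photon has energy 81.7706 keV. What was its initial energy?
98.0000 keV

Convert final energy to wavelength (hc ≈ 1239.842 keV·pm):
λ' = hc/E' = 1239.842 / 81.7706 = 15.1624 pm

Calculate the Compton shift:
Δλ = λ_C(1 - cos(92°))
Δλ = 2.4263 × (1 - cos(92°))
Δλ = 2.5110 pm

Initial wavelength:
λ = λ' - Δλ = 15.1624 - 2.5110 = 12.6515 pm

Initial energy:
E = hc/λ = 1239.842 / 12.6515 = 98.0000 keV

(Intermediate values are shown rounded; full precision is carried through to the final answer.)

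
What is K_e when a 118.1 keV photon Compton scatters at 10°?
0.4132 keV

By energy conservation: K_e = E_initial - E_final

First find the scattered photon energy:
Initial wavelength: λ = hc/E = 10.4982 pm
Compton shift: Δλ = λ_C(1 - cos(10°)) = 0.0369 pm
Final wavelength: λ' = 10.4982 + 0.0369 = 10.5351 pm
Final photon energy: E' = hc/λ' = 117.6868 keV

Electron kinetic energy:
K_e = E - E' = 118.1000 - 117.6868 = 0.4132 keV

(Intermediate values are shown rounded; full precision is carried through to the final answer.)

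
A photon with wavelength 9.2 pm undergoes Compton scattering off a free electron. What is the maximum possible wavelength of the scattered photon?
14.0526 pm (at θ = 180°)

The Compton shift is Δλ = λ_C(1 − cos θ).

Since cos θ ranges from −1 to 1, the factor (1 − cos θ) ranges from 0 to 2; the maximum shift occurs at θ = 180° (backscattering):
Δλ_max = 2λ_C = 2 × 2.4263 pm = 4.8526 pm

Maximum scattered wavelength:
λ'_max = λ₀ + Δλ_max = 9.2 + 4.8526 = 14.0526 pm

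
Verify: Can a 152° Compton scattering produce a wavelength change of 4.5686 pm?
Yes, consistent

Calculate the expected shift for θ = 152°:

Δλ_expected = λ_C(1 - cos(152°))
Δλ_expected = 2.4263 × (1 - cos(152°))
Δλ_expected = 2.4263 × 1.8829
Δλ_expected = 4.5686 pm

Given shift: 4.5686 pm
Expected shift: 4.5686 pm
Difference: 0.0000 pm

The values match. This is consistent with Compton scattering at the stated angle.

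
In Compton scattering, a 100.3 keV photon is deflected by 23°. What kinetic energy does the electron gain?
1.5410 keV

By energy conservation: K_e = E_initial - E_final

First find the scattered photon energy:
Initial wavelength: λ = hc/E = 12.3613 pm
Compton shift: Δλ = λ_C(1 - cos(23°)) = 0.1929 pm
Final wavelength: λ' = 12.3613 + 0.1929 = 12.5542 pm
Final photon energy: E' = hc/λ' = 98.7590 keV

Electron kinetic energy:
K_e = E - E' = 100.3000 - 98.7590 = 1.5410 keV

(Intermediate values are shown rounded; full precision is carried through to the final answer.)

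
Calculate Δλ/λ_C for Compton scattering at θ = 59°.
0.4850 λ_C

The Compton shift formula is:
Δλ = λ_C(1 - cos θ)

Dividing both sides by λ_C:
Δλ/λ_C = 1 - cos θ

For θ = 59°:
Δλ/λ_C = 1 - cos(59°)
Δλ/λ_C = 1 - 0.5150
Δλ/λ_C = 0.4850

This means the shift is 0.4850 × λ_C = 1.1767 pm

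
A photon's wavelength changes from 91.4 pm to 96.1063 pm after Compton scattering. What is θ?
160.00°

First find the wavelength shift:
Δλ = λ' - λ = 96.1063 - 91.4 = 4.7063 pm

Using Δλ = λ_C(1 - cos θ), with λ_C = h/(m_e·c) ≈ 2.42631024 pm:
cos θ = 1 - Δλ/λ_C
cos θ = 1 - 4.7063/2.42631024
cos θ = -0.939694

θ = arccos(-0.939694)
θ = 160.00°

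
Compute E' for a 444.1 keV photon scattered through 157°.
166.3872 keV

First convert energy to wavelength:
λ = hc/E, with hc ≈ 1239.842 keV·pm (i.e. 1239.842 eV·nm)

For E = 444.1 keV = 444100 eV:
λ = 1239.842 keV·pm / 444.1 keV
λ = 2.7918 pm

Calculate the Compton shift:
Δλ = λ_C(1 - cos(157°)) = 2.4263 × 1.9205
Δλ = 4.6597 pm

Final wavelength:
λ' = 2.7918 + 4.6597 = 7.4515 pm

Final energy:
E' = hc/λ' = 1239.842 / 7.4515 = 166.3872 keV

(Intermediate values are shown rounded; full precision is carried through to the final answer.)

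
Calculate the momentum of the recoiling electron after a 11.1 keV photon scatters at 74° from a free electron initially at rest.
7.0852e-24 kg·m/s

The electron is initially at rest, so by conservation of momentum:
p⃗_e = p⃗₀ − p⃗'  (incident photon momentum minus scattered photon momentum)

Photon momentum magnitudes (p = h/λ = E/c):
λ₀ = hc/E₀ = 111.6975 pm → p₀ = h/λ₀ = 5.9322e-24 kg·m/s
Δλ = λ_C(1 − cos 74°) = 1.7575 pm
λ' = 113.4550 pm → p' = h/λ' = 5.8403e-24 kg·m/s

The scattered photon makes angle θ = 74° with the incident direction, so by the law of cosines:
|p⃗_e|² = p₀² + p'² − 2p₀p'cos θ
|p⃗_e|² = (5.9322e-24)² + (5.8403e-24)² − 2·5.9322e-24·5.8403e-24·cos(74°)
|p⃗_e| = 7.0852e-24 kg·m/s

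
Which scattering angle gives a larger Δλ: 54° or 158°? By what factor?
158° produces the larger shift by a factor of 4.675

Calculate both shifts using Δλ = λ_C(1 - cos θ):

For θ₁ = 54°:
Δλ₁ = 2.4263 × (1 - cos(54°))
Δλ₁ = 2.4263 × 0.4122
Δλ₁ = 1.0002 pm

For θ₂ = 158°:
Δλ₂ = 2.4263 × (1 - cos(158°))
Δλ₂ = 2.4263 × 1.9272
Δλ₂ = 4.6759 pm

The 158° angle produces the larger shift.
Ratio: 4.6759/1.0002 = 4.675

(Intermediate values are shown rounded; full precision is carried through to the final answer.)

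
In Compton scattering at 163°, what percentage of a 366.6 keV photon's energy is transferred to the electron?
0.5839 (or 58.39%)

Calculate initial and final photon energies:

Initial: E₀ = 366.6 keV → λ₀ = 3.3820 pm
Compton shift: Δλ = 4.7466 pm
Final wavelength: λ' = 8.1286 pm
Final energy: E' = 152.5283 keV

Fractional energy loss:
(E₀ - E')/E₀ = (366.6000 - 152.5283)/366.6000
= 214.0717/366.6000
= 0.5839
= 58.39%

(Intermediate values are shown rounded; full precision is carried through to the final answer.)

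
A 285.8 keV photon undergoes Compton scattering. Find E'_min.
134.9008 keV (at θ = 180°)

The scattered photon has minimum energy when its wavelength is maximum, i.e., when the Compton shift Δλ = λ_C(1 − cos θ) is maximum. This occurs at θ = 180° (backscattering), giving Δλ_max = 2λ_C = 4.8526 pm.

Initial wavelength: λ₀ = hc/E₀ = 4.3381 pm
Maximum final wavelength: λ'_max = λ₀ + 2λ_C = 4.3381 + 4.8526 = 9.1908 pm
Minimum final energy: E'_min = hc/λ'_max = 134.9008 keV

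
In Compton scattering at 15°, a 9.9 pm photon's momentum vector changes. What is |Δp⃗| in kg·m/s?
1.7409e-23 kg·m/s

Photon momentum magnitude is p = h/λ.

Initial momentum:
p₀ = h/λ = 6.6261e-34/9.9000e-12 = 6.6930e-23 kg·m/s

After scattering:
λ' = λ + Δλ = 9.9 + 0.0827 = 9.9827 pm
p' = h/λ' = 6.6261e-34/9.9827e-12 = 6.6376e-23 kg·m/s

Momentum is a vector; the scattered photon's direction makes angle θ = 15° with the incident direction. The magnitude of the vector change Δp⃗ = p⃗₀ − p⃗' is found from the law of cosines:
|Δp⃗|² = p₀² + p'² − 2p₀p'cos θ
|Δp⃗|² = (6.6930e-23)² + (6.6376e-23)² − 2·6.6930e-23·6.6376e-23·cos(15°)
|Δp⃗| = 1.7409e-23 kg·m/s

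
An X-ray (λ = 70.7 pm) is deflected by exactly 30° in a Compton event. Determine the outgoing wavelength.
71.0251 pm

Using the Compton formula: λ' = λ + λ_C(1 − cos θ)

For θ = 30°, cos θ = √3/2 (exact) ≈ 0.8660, so:
1 − cos 30° = 1 − (√3/2) ≈ 0.1340

Δλ = λ_C × 0.1340 = 2.4263 × 0.1340 = 0.3251 pm

λ' = 70.7 + 0.3251 = 71.0251 pm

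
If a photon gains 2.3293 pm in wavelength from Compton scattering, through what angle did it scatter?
87.71°

From the Compton formula Δλ = λ_C(1 - cos θ), we can solve for θ:

cos θ = 1 - Δλ/λ_C

Given:
- Δλ = 2.3293 pm
- λ_C = h/(m_e·c) ≈ 2.42631024 pm

cos θ = 1 - 2.3293/2.42631024
cos θ = 1 - 0.960017
cos θ = 0.039983

θ = arccos(0.039983)
θ = 87.71°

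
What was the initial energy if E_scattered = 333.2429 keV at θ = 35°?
377.7999 keV

Convert final energy to wavelength (hc ≈ 1239.842 keV·pm):
λ' = hc/E' = 1239.842 / 333.2429 = 3.7205 pm

Calculate the Compton shift:
Δλ = λ_C(1 - cos(35°))
Δλ = 2.4263 × (1 - cos(35°))
Δλ = 0.4388 pm

Initial wavelength:
λ = λ' - Δλ = 3.7205 - 0.4388 = 3.2817 pm

Initial energy:
E = hc/λ = 1239.842 / 3.2817 = 377.7999 keV

(Intermediate values are shown rounded; full precision is carried through to the final answer.)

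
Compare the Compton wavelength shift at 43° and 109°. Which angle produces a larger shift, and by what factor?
109° produces the larger shift by a factor of 4.934

Calculate both shifts using Δλ = λ_C(1 - cos θ):

For θ₁ = 43°:
Δλ₁ = 2.4263 × (1 - cos(43°))
Δλ₁ = 2.4263 × 0.2686
Δλ₁ = 0.6518 pm

For θ₂ = 109°:
Δλ₂ = 2.4263 × (1 - cos(109°))
Δλ₂ = 2.4263 × 1.3256
Δλ₂ = 3.2162 pm

The 109° angle produces the larger shift.
Ratio: 3.2162/0.6518 = 4.934

(Intermediate values are shown rounded; full precision is carried through to the final answer.)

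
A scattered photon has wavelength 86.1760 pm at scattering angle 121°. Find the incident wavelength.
82.5000 pm

From λ' = λ + Δλ, we have λ = λ' - Δλ

First calculate the Compton shift:
Δλ = λ_C(1 - cos θ)
Δλ = 2.4263 × (1 - cos(121°))
Δλ = 2.4263 × 1.5150
Δλ = 3.6760 pm

Initial wavelength:
λ = λ' - Δλ
λ = 86.1760 - 3.6760
λ = 82.5000 pm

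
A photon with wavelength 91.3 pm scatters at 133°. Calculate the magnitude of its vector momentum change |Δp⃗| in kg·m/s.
1.3027e-23 kg·m/s

Photon momentum magnitude is p = h/λ.

Initial momentum:
p₀ = h/λ = 6.6261e-34/9.1300e-11 = 7.2575e-24 kg·m/s

After scattering:
λ' = λ + Δλ = 91.3 + 4.0810 = 95.3810 pm
p' = h/λ' = 6.6261e-34/9.5381e-11 = 6.9469e-24 kg·m/s

Momentum is a vector; the scattered photon's direction makes angle θ = 133° with the incident direction. The magnitude of the vector change Δp⃗ = p⃗₀ − p⃗' is found from the law of cosines:
|Δp⃗|² = p₀² + p'² − 2p₀p'cos θ
|Δp⃗|² = (7.2575e-24)² + (6.9469e-24)² − 2·7.2575e-24·6.9469e-24·cos(133°)
|Δp⃗| = 1.3027e-23 kg·m/s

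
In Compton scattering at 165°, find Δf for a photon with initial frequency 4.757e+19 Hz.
2.049e+19 Hz (decrease)

Convert frequency to wavelength (c = 299792458 m/s):
λ₀ = c/f₀ = 299792458/4.757e+19 = 6.3021328e-12 m = 6.3021 pm

Calculate Compton shift:
Δλ = λ_C(1 - cos(165°)) = 4.7699 pm

Final wavelength:
λ' = λ₀ + Δλ = 6.3021 + 4.7699 = 11.0721 pm

Final frequency:
f' = c/λ' = 299792458/1.1072079e-11 = 2.7076438e+19 Hz

Frequency shift (decrease):
Δf = f₀ - f' = 4.757e+19 - 2.7076438e+19 = 2.049e+19 Hz

(Intermediate values are shown rounded; full precision is carried through to the final answer.)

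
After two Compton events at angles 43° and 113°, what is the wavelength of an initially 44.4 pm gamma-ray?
48.4262 pm

Apply Compton shift twice:

First scattering at θ₁ = 43°:
Δλ₁ = λ_C(1 - cos(43°))
Δλ₁ = 2.4263 × 0.2686
Δλ₁ = 0.6518 pm

After first scattering:
λ₁ = 44.4 + 0.6518 = 45.0518 pm

Second scattering at θ₂ = 113°:
Δλ₂ = λ_C(1 - cos(113°))
Δλ₂ = 2.4263 × 1.3907
Δλ₂ = 3.3743 pm

Final wavelength:
λ₂ = 45.0518 + 3.3743 = 48.4262 pm

Total shift: Δλ_total = 0.6518 + 3.3743 = 4.0262 pm

(Intermediate values are shown rounded; full precision is carried through to the final answer.)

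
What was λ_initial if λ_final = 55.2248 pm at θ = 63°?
53.9000 pm

From λ' = λ + Δλ, we have λ = λ' - Δλ

First calculate the Compton shift:
Δλ = λ_C(1 - cos θ)
Δλ = 2.4263 × (1 - cos(63°))
Δλ = 2.4263 × 0.5460
Δλ = 1.3248 pm

Initial wavelength:
λ = λ' - Δλ
λ = 55.2248 - 1.3248
λ = 53.9000 pm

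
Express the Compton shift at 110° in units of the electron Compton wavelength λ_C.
1.3420 λ_C

The Compton shift formula is:
Δλ = λ_C(1 - cos θ)

Dividing both sides by λ_C:
Δλ/λ_C = 1 - cos θ

For θ = 110°:
Δλ/λ_C = 1 - cos(110°)
Δλ/λ_C = 1 - -0.3420
Δλ/λ_C = 1.3420

This means the shift is 1.3420 × λ_C = 3.2562 pm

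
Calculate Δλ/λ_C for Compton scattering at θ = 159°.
1.9336 λ_C

The Compton shift formula is:
Δλ = λ_C(1 - cos θ)

Dividing both sides by λ_C:
Δλ/λ_C = 1 - cos θ

For θ = 159°:
Δλ/λ_C = 1 - cos(159°)
Δλ/λ_C = 1 - -0.9336
Δλ/λ_C = 1.9336

This means the shift is 1.9336 × λ_C = 4.6915 pm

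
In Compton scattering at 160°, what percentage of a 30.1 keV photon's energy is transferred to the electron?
0.1025 (or 10.25%)

Calculate initial and final photon energies:

Initial: E₀ = 30.1 keV → λ₀ = 41.1908 pm
Compton shift: Δλ = 4.7063 pm
Final wavelength: λ' = 45.8971 pm
Final energy: E' = 27.0135 keV

Fractional energy loss:
(E₀ - E')/E₀ = (30.1000 - 27.0135)/30.1000
= 3.0865/30.1000
= 0.1025
= 10.25%

(Intermediate values are shown rounded; full precision is carried through to the final answer.)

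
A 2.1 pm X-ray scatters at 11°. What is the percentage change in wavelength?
2.1228%

Calculate the Compton shift:
Δλ = λ_C(1 - cos(11°))
Δλ = 2.4263 × (1 - cos(11°))
Δλ = 2.4263 × 0.0184
Δλ = 0.0446 pm

Percentage change:
(Δλ/λ₀) × 100 = (0.0446/2.1) × 100
= 2.1228%

(Intermediate values are shown rounded; full precision is carried through to the final answer.)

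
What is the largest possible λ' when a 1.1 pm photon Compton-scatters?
5.9526 pm (at θ = 180°)

The Compton shift is Δλ = λ_C(1 − cos θ).

Since cos θ ranges from −1 to 1, the factor (1 − cos θ) ranges from 0 to 2; the maximum shift occurs at θ = 180° (backscattering):
Δλ_max = 2λ_C = 2 × 2.4263 pm = 4.8526 pm

Maximum scattered wavelength:
λ'_max = λ₀ + Δλ_max = 1.1 + 4.8526 = 5.9526 pm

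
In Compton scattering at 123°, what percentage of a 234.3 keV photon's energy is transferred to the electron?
0.4146 (or 41.46%)

Calculate initial and final photon energies:

Initial: E₀ = 234.3 keV → λ₀ = 5.2917 pm
Compton shift: Δλ = 3.7478 pm
Final wavelength: λ' = 9.0395 pm
Final energy: E' = 137.1589 keV

Fractional energy loss:
(E₀ - E')/E₀ = (234.3000 - 137.1589)/234.3000
= 97.1411/234.3000
= 0.4146
= 41.46%

(Intermediate values are shown rounded; full precision is carried through to the final answer.)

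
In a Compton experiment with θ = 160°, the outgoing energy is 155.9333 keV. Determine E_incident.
382.1002 keV

Convert final energy to wavelength (hc ≈ 1239.842 keV·pm):
λ' = hc/E' = 1239.842 / 155.9333 = 7.9511 pm

Calculate the Compton shift:
Δλ = λ_C(1 - cos(160°))
Δλ = 2.4263 × (1 - cos(160°))
Δλ = 4.7063 pm

Initial wavelength:
λ = λ' - Δλ = 7.9511 - 4.7063 = 3.2448 pm

Initial energy:
E = hc/λ = 1239.842 / 3.2448 = 382.1002 keV

(Intermediate values are shown rounded; full precision is carried through to the final answer.)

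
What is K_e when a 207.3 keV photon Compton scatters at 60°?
34.9576 keV

By energy conservation: K_e = E_initial - E_final

First find the scattered photon energy:
Initial wavelength: λ = hc/E = 5.9809 pm
Compton shift: Δλ = λ_C(1 - cos(60°)) = 1.2132 pm
Final wavelength: λ' = 5.9809 + 1.2132 = 7.1941 pm
Final photon energy: E' = hc/λ' = 172.3424 keV

Electron kinetic energy:
K_e = E - E' = 207.3000 - 172.3424 = 34.9576 keV

(Intermediate values are shown rounded; full precision is carried through to the final answer.)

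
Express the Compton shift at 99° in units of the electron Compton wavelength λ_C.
1.1564 λ_C

The Compton shift formula is:
Δλ = λ_C(1 - cos θ)

Dividing both sides by λ_C:
Δλ/λ_C = 1 - cos θ

For θ = 99°:
Δλ/λ_C = 1 - cos(99°)
Δλ/λ_C = 1 - -0.1564
Δλ/λ_C = 1.1564

This means the shift is 1.1564 × λ_C = 2.8059 pm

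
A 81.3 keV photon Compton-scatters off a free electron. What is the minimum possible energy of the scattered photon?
61.6750 keV (at θ = 180°)

The scattered photon has minimum energy when its wavelength is maximum, i.e., when the Compton shift Δλ = λ_C(1 − cos θ) is maximum. This occurs at θ = 180° (backscattering), giving Δλ_max = 2λ_C = 4.8526 pm.

Initial wavelength: λ₀ = hc/E₀ = 15.2502 pm
Maximum final wavelength: λ'_max = λ₀ + 2λ_C = 15.2502 + 4.8526 = 20.1028 pm
Minimum final energy: E'_min = hc/λ'_max = 61.6750 keV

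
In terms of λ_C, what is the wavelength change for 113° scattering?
1.3907 λ_C

The Compton shift formula is:
Δλ = λ_C(1 - cos θ)

Dividing both sides by λ_C:
Δλ/λ_C = 1 - cos θ

For θ = 113°:
Δλ/λ_C = 1 - cos(113°)
Δλ/λ_C = 1 - -0.3907
Δλ/λ_C = 1.3907

This means the shift is 1.3907 × λ_C = 3.3743 pm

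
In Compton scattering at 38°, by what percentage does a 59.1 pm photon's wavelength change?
0.8703%

Calculate the Compton shift:
Δλ = λ_C(1 - cos(38°))
Δλ = 2.4263 × (1 - cos(38°))
Δλ = 2.4263 × 0.2120
Δλ = 0.5144 pm

Percentage change:
(Δλ/λ₀) × 100 = (0.5144/59.1) × 100
= 0.8703%

(Intermediate values are shown rounded; full precision is carried through to the final answer.)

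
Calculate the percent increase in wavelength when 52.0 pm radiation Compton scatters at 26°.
0.4722%

Calculate the Compton shift:
Δλ = λ_C(1 - cos(26°))
Δλ = 2.4263 × (1 - cos(26°))
Δλ = 2.4263 × 0.1012
Δλ = 0.2456 pm

Percentage change:
(Δλ/λ₀) × 100 = (0.2456/52.0) × 100
= 0.4722%

(Intermediate values are shown rounded; full precision is carried through to the final answer.)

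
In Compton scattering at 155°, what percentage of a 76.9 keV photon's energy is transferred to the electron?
0.2229 (or 22.29%)

Calculate initial and final photon energies:

Initial: E₀ = 76.9 keV → λ₀ = 16.1228 pm
Compton shift: Δλ = 4.6253 pm
Final wavelength: λ' = 20.7481 pm
Final energy: E' = 59.7570 keV

Fractional energy loss:
(E₀ - E')/E₀ = (76.9000 - 59.7570)/76.9000
= 17.1430/76.9000
= 0.2229
= 22.29%

(Intermediate values are shown rounded; full precision is carried through to the final answer.)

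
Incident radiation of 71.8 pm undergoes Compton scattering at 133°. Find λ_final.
75.8810 pm

Using the Compton scattering formula:
λ' = λ + Δλ = λ + λ_C(1 - cos θ)

Given:
- Initial wavelength λ = 71.8 pm
- Scattering angle θ = 133°
- Compton wavelength λ_C ≈ 2.4263 pm

Calculate the shift:
Δλ = 2.4263 × (1 - cos(133°))
Δλ = 2.4263 × 1.6820
Δλ = 4.0810 pm

Final wavelength:
λ' = 71.8 + 4.0810 = 75.8810 pm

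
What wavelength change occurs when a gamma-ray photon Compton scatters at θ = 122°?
3.7121 pm

Using the Compton scattering formula:
Δλ = λ_C(1 - cos θ)

where λ_C = h/(m_e·c) ≈ 2.4263 pm is the Compton wavelength of an electron.

For θ = 122°:
cos(122°) = -0.5299
1 - cos(122°) = 1.5299

Δλ = 2.4263 × 1.5299
Δλ = 3.7121 pm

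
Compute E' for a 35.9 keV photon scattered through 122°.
32.4158 keV

First convert energy to wavelength:
λ = hc/E, with hc ≈ 1239.842 keV·pm (i.e. 1239.842 eV·nm)

For E = 35.9 keV = 35900 eV:
λ = 1239.842 keV·pm / 35.9 keV
λ = 34.5360 pm

Calculate the Compton shift:
Δλ = λ_C(1 - cos(122°)) = 2.4263 × 1.5299
Δλ = 3.7121 pm

Final wavelength:
λ' = 34.5360 + 3.7121 = 38.2480 pm

Final energy:
E' = hc/λ' = 1239.842 / 38.2480 = 32.4158 keV

(Intermediate values are shown rounded; full precision is carried through to the final answer.)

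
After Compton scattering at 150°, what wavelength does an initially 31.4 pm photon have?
35.9276 pm

Using the Compton formula: λ' = λ + λ_C(1 − cos θ)

For θ = 150°, cos θ = -√3/2 (exact) ≈ -0.8660, so:
1 − cos 150° = 1 − (-√3/2) ≈ 1.8660

Δλ = λ_C × 1.8660 = 2.4263 × 1.8660 = 4.5276 pm

λ' = 31.4 + 4.5276 = 35.9276 pm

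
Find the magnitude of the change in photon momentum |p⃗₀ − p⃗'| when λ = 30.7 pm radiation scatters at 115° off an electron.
3.4586e-23 kg·m/s

Photon momentum magnitude is p = h/λ.

Initial momentum:
p₀ = h/λ = 6.6261e-34/3.0700e-11 = 2.1583e-23 kg·m/s

After scattering:
λ' = λ + Δλ = 30.7 + 3.4517 = 34.1517 pm
p' = h/λ' = 6.6261e-34/3.4152e-11 = 1.9402e-23 kg·m/s

Momentum is a vector; the scattered photon's direction makes angle θ = 115° with the incident direction. The magnitude of the vector change Δp⃗ = p⃗₀ − p⃗' is found from the law of cosines:
|Δp⃗|² = p₀² + p'² − 2p₀p'cos θ
|Δp⃗|² = (2.1583e-23)² + (1.9402e-23)² − 2·2.1583e-23·1.9402e-23·cos(115°)
|Δp⃗| = 3.4586e-23 kg·m/s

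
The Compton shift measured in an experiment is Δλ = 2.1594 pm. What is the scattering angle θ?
83.68°

From the Compton formula Δλ = λ_C(1 - cos θ), we can solve for θ:

cos θ = 1 - Δλ/λ_C

Given:
- Δλ = 2.1594 pm
- λ_C = h/(m_e·c) ≈ 2.42631024 pm

cos θ = 1 - 2.1594/2.42631024
cos θ = 1 - 0.889993
cos θ = 0.110007

θ = arccos(0.110007)
θ = 83.68°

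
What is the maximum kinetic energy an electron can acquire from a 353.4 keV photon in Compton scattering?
205.1103 keV

Maximum energy transfer occurs at θ = 180° (backscattering).

Initial photon: E₀ = 353.4 keV → λ₀ = 3.5083 pm

Maximum Compton shift (at 180°):
Δλ_max = 2λ_C = 2 × 2.4263 = 4.8526 pm

Final wavelength:
λ' = 3.5083 + 4.8526 = 8.3609 pm

Minimum photon energy (maximum energy to electron):
E'_min = hc/λ' = 148.2897 keV

Maximum electron kinetic energy:
K_max = E₀ - E'_min = 353.4000 - 148.2897 = 205.1103 keV

(Intermediate values are shown rounded; full precision is carried through to the final answer.)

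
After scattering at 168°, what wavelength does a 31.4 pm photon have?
36.1996 pm

Using the Compton scattering formula:
λ' = λ + Δλ = λ + λ_C(1 - cos θ)

Given:
- Initial wavelength λ = 31.4 pm
- Scattering angle θ = 168°
- Compton wavelength λ_C ≈ 2.4263 pm

Calculate the shift:
Δλ = 2.4263 × (1 - cos(168°))
Δλ = 2.4263 × 1.9781
Δλ = 4.7996 pm

Final wavelength:
λ' = 31.4 + 4.7996 = 36.1996 pm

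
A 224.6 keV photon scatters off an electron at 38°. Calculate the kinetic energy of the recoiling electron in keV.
19.1436 keV

By energy conservation: K_e = E_initial - E_final

First find the scattered photon energy:
Initial wavelength: λ = hc/E = 5.5202 pm
Compton shift: Δλ = λ_C(1 - cos(38°)) = 0.5144 pm
Final wavelength: λ' = 5.5202 + 0.5144 = 6.0346 pm
Final photon energy: E' = hc/λ' = 205.4564 keV

Electron kinetic energy:
K_e = E - E' = 224.6000 - 205.4564 = 19.1436 keV

(Intermediate values are shown rounded; full precision is carried through to the final answer.)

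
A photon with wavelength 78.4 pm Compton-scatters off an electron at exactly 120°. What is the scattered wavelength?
82.0395 pm

Using the Compton formula: λ' = λ + λ_C(1 − cos θ)

For θ = 120°, cos θ = -1/2 (exact) = -0.5000, so:
1 − cos 120° = 1 − (-1/2) = 1.5000

Δλ = λ_C × 1.5000 = 2.4263 × 1.5000 = 3.6395 pm

λ' = 78.4 + 3.6395 = 82.0395 pm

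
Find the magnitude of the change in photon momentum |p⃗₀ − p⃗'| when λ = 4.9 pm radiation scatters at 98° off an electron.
1.7034e-22 kg·m/s

Photon momentum magnitude is p = h/λ.

Initial momentum:
p₀ = h/λ = 6.6261e-34/4.9000e-12 = 1.3523e-22 kg·m/s

After scattering:
λ' = λ + Δλ = 4.9 + 2.7640 = 7.6640 pm
p' = h/λ' = 6.6261e-34/7.6640e-12 = 8.6457e-23 kg·m/s

Momentum is a vector; the scattered photon's direction makes angle θ = 98° with the incident direction. The magnitude of the vector change Δp⃗ = p⃗₀ − p⃗' is found from the law of cosines:
|Δp⃗|² = p₀² + p'² − 2p₀p'cos θ
|Δp⃗|² = (1.3523e-22)² + (8.6457e-23)² − 2·1.3523e-22·8.6457e-23·cos(98°)
|Δp⃗| = 1.7034e-22 kg·m/s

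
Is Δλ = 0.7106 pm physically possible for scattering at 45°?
Yes, consistent

Calculate the expected shift for θ = 45°:

Δλ_expected = λ_C(1 - cos(45°))
Δλ_expected = 2.4263 × (1 - cos(45°))
Δλ_expected = 2.4263 × 0.2929
Δλ_expected = 0.7106 pm

Given shift: 0.7106 pm
Expected shift: 0.7106 pm
Difference: 0.0000 pm

The values match. This is consistent with Compton scattering at the stated angle.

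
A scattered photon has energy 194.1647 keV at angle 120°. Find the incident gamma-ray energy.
451.4999 keV

Convert final energy to wavelength (hc ≈ 1239.842 keV·pm):
λ' = hc/E' = 1239.842 / 194.1647 = 6.3855 pm

Calculate the Compton shift:
Δλ = λ_C(1 - cos(120°))
Δλ = 2.4263 × (1 - cos(120°))
Δλ = 3.6395 pm

Initial wavelength:
λ = λ' - Δλ = 6.3855 - 3.6395 = 2.7461 pm

Initial energy:
E = hc/λ = 1239.842 / 2.7461 = 451.4999 keV

(Intermediate values are shown rounded; full precision is carried through to the final answer.)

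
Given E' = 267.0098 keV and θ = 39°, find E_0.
302.2000 keV

Convert final energy to wavelength (hc ≈ 1239.842 keV·pm):
λ' = hc/E' = 1239.842 / 267.0098 = 4.6434 pm

Calculate the Compton shift:
Δλ = λ_C(1 - cos(39°))
Δλ = 2.4263 × (1 - cos(39°))
Δλ = 0.5407 pm

Initial wavelength:
λ = λ' - Δλ = 4.6434 - 0.5407 = 4.1027 pm

Initial energy:
E = hc/λ = 1239.842 / 4.1027 = 302.2000 keV

(Intermediate values are shown rounded; full precision is carried through to the final answer.)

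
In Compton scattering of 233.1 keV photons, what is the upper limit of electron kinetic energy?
111.2069 keV

Maximum energy transfer occurs at θ = 180° (backscattering).

Initial photon: E₀ = 233.1 keV → λ₀ = 5.3189 pm

Maximum Compton shift (at 180°):
Δλ_max = 2λ_C = 2 × 2.4263 = 4.8526 pm

Final wavelength:
λ' = 5.3189 + 4.8526 = 10.1715 pm

Minimum photon energy (maximum energy to electron):
E'_min = hc/λ' = 121.8931 keV

Maximum electron kinetic energy:
K_max = E₀ - E'_min = 233.1000 - 121.8931 = 111.2069 keV

(Intermediate values are shown rounded; full precision is carried through to the final answer.)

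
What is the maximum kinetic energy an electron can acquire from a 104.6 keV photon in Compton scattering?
30.3837 keV

Maximum energy transfer occurs at θ = 180° (backscattering).

Initial photon: E₀ = 104.6 keV → λ₀ = 11.8532 pm

Maximum Compton shift (at 180°):
Δλ_max = 2λ_C = 2 × 2.4263 = 4.8526 pm

Final wavelength:
λ' = 11.8532 + 4.8526 = 16.7058 pm

Minimum photon energy (maximum energy to electron):
E'_min = hc/λ' = 74.2163 keV

Maximum electron kinetic energy:
K_max = E₀ - E'_min = 104.6000 - 74.2163 = 30.3837 keV

(Intermediate values are shown rounded; full precision is carried through to the final answer.)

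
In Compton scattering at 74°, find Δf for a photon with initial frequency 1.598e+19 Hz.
1.369e+18 Hz (decrease)

Convert frequency to wavelength (c = 299792458 m/s):
λ₀ = c/f₀ = 299792458/1.598e+19 = 1.8760479e-11 m = 18.7605 pm

Calculate Compton shift:
Δλ = λ_C(1 - cos(74°)) = 1.7575 pm

Final wavelength:
λ' = λ₀ + Δλ = 18.7605 + 1.7575 = 20.5180 pm

Final frequency:
f' = c/λ' = 299792458/2.0518008e-11 = 1.4611188e+19 Hz

Frequency shift (decrease):
Δf = f₀ - f' = 1.598e+19 - 1.4611188e+19 = 1.369e+18 Hz

(Intermediate values are shown rounded; full precision is carried through to the final answer.)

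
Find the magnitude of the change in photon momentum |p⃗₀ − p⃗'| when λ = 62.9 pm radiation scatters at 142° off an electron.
1.9279e-23 kg·m/s

Photon momentum magnitude is p = h/λ.

Initial momentum:
p₀ = h/λ = 6.6261e-34/6.2900e-11 = 1.0534e-23 kg·m/s

After scattering:
λ' = λ + Δλ = 62.9 + 4.3383 = 67.2383 pm
p' = h/λ' = 6.6261e-34/6.7238e-11 = 9.8546e-24 kg·m/s

Momentum is a vector; the scattered photon's direction makes angle θ = 142° with the incident direction. The magnitude of the vector change Δp⃗ = p⃗₀ − p⃗' is found from the law of cosines:
|Δp⃗|² = p₀² + p'² − 2p₀p'cos θ
|Δp⃗|² = (1.0534e-23)² + (9.8546e-24)² − 2·1.0534e-23·9.8546e-24·cos(142°)
|Δp⃗| = 1.9279e-23 kg·m/s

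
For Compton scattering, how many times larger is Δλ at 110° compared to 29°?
110° produces the larger shift by a factor of 10.704

Calculate both shifts using Δλ = λ_C(1 - cos θ):

For θ₁ = 29°:
Δλ₁ = 2.4263 × (1 - cos(29°))
Δλ₁ = 2.4263 × 0.1254
Δλ₁ = 0.3042 pm

For θ₂ = 110°:
Δλ₂ = 2.4263 × (1 - cos(110°))
Δλ₂ = 2.4263 × 1.3420
Δλ₂ = 3.2562 pm

The 110° angle produces the larger shift.
Ratio: 3.2562/0.3042 = 10.704

(Intermediate values are shown rounded; full precision is carried through to the final answer.)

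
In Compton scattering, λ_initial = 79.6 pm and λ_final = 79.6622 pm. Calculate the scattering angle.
13.00°

First find the wavelength shift:
Δλ = λ' - λ = 79.6622 - 79.6 = 0.0622 pm

Using Δλ = λ_C(1 - cos θ), with λ_C = h/(m_e·c) ≈ 2.42631024 pm:
cos θ = 1 - Δλ/λ_C
cos θ = 1 - 0.0622/2.42631024
cos θ = 0.974364

θ = arccos(0.974364)
θ = 13.00°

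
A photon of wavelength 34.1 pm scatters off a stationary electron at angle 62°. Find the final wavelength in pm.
35.3872 pm

Using the Compton scattering formula:
λ' = λ + Δλ = λ + λ_C(1 - cos θ)

Given:
- Initial wavelength λ = 34.1 pm
- Scattering angle θ = 62°
- Compton wavelength λ_C ≈ 2.4263 pm

Calculate the shift:
Δλ = 2.4263 × (1 - cos(62°))
Δλ = 2.4263 × 0.5305
Δλ = 1.2872 pm

Final wavelength:
λ' = 34.1 + 1.2872 = 35.3872 pm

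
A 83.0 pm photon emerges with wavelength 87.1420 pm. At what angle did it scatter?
135.00°

First find the wavelength shift:
Δλ = λ' - λ = 87.1420 - 83.0 = 4.1420 pm

Using Δλ = λ_C(1 - cos θ), with λ_C = h/(m_e·c) ≈ 2.42631024 pm:
cos θ = 1 - Δλ/λ_C
cos θ = 1 - 4.1420/2.42631024
cos θ = -0.707119

θ = arccos(-0.707119)
θ = 135.00°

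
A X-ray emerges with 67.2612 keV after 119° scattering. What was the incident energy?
83.6001 keV

Convert final energy to wavelength (hc ≈ 1239.842 keV·pm):
λ' = hc/E' = 1239.842 / 67.2612 = 18.4332 pm

Calculate the Compton shift:
Δλ = λ_C(1 - cos(119°))
Δλ = 2.4263 × (1 - cos(119°))
Δλ = 3.6026 pm

Initial wavelength:
λ = λ' - Δλ = 18.4332 - 3.6026 = 14.8306 pm

Initial energy:
E = hc/λ = 1239.842 / 14.8306 = 83.6001 keV

(Intermediate values are shown rounded; full precision is carried through to the final answer.)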